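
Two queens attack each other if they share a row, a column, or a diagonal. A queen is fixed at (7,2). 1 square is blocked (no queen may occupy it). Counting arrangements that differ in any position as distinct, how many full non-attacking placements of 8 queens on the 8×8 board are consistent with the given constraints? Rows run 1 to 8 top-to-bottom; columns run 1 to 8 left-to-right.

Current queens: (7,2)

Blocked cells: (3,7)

Branch on row 1: col 1 → 2; col 3 → 3; col 4 → 1; col 5 → 2; col 6 → 3; col 7 → 3.
Sum: 2 + 3 + 1 + 2 + 3 + 3 = 14.

14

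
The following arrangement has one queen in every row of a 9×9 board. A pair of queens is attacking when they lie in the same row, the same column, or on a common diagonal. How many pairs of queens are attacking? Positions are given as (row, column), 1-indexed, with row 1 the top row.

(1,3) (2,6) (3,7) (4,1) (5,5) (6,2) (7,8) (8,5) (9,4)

Same column: (5,5)–(8,5) (column 5).
Same diagonal: (2,6)–(3,7) (|2−3| = |6−7| = 1); (2,6)–(6,2) (|2−6| = |6−2| = 4); (3,7)–(5,5) (|3−5| = |7−5| = 2); (4,1)–(8,5) (|4−8| = |1−5| = 4); (8,5)–(9,4) (|8−9| = |5−4| = 1).
Total attacking pairs: 6.

6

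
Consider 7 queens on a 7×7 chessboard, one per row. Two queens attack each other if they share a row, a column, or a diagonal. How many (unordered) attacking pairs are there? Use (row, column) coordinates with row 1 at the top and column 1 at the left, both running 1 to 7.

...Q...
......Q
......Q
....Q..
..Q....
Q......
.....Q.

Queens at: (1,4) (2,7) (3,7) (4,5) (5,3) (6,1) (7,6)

2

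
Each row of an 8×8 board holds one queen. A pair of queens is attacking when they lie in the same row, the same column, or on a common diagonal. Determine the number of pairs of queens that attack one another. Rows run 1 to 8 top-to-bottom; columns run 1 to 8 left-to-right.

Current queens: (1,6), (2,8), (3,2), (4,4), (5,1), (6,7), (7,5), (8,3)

0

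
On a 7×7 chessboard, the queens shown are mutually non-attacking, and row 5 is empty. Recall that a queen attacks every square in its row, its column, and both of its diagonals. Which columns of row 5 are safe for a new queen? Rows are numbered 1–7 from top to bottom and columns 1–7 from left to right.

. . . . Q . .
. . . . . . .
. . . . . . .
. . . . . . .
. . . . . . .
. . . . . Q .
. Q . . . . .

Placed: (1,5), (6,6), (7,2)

columns 3

(1,5) attacks row 5 at column 5 and diagonals 1.
(6,6) attacks row 5 at column 6 and diagonals 5, 7.
(7,2) attacks row 5 at column 2 and diagonals 4.
Attacked columns: {1, 2, 4, 5, 6, 7}. Safe: {3}.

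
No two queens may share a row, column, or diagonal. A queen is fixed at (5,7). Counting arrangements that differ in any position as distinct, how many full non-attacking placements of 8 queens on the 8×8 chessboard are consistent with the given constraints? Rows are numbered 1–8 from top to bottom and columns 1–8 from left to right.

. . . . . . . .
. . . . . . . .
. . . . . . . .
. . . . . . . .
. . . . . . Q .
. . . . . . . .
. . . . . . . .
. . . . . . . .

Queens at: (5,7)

Branch on row 1: col 1 → 1; col 2 → 0; col 4 → 3; col 5 → 3; col 6 → 0; col 8 → 1.
Sum: 1 + 0 + 3 + 3 + 0 + 1 = 8.

8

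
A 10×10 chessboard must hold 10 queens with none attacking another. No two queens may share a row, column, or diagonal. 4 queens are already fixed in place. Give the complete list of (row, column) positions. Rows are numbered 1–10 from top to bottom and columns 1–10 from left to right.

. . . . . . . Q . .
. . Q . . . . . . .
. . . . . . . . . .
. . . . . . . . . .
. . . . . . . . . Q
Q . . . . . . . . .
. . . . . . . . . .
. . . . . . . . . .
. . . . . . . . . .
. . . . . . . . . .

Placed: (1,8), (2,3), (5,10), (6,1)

(1,8) (2,3) (3,9) (4,4) (5,10) (6,1) (7,6) (8,2) (9,5) (10,7)

Row 3: attacked by (1,8)→{6,8,10}; (2,3)→{2,3,4}; (5,10)→{8,10}; (6,1)→{1,4}. Safe: 5, 7, 9. Place at column 9.
Row 4: attacked by (1,8)→{5,8}; (2,3)→{1,3,5}; (3,9)→{8,9,10}; (5,10)→{9,10}; (6,1)→{1,3}. Safe: 2, 4, 6, 7. Place at column 4.
Row 7: attacked by (1,8)→{2,8}; (2,3)→{3,8}; (3,9)→{5,9}; (4,4)→{1,4,7}; (5,10)→{8,10}; (6,1)→{1,2}. Safe: 6. Place at column 6.
Row 8: attacked by (1,8)→{1,8}; (2,3)→{3,9}; (3,9)→{4,9}; (4,4)→{4,8}; (5,10)→{7,10}; (6,1)→{1,3}; (7,6)→{5,6,7}. Safe: 2. Place at column 2.
Row 9: attacked by (1,8)→{8}; (2,3)→{3,10}; (3,9)→{3,9}; (4,4)→{4,9}; (5,10)→{6,10}; (6,1)→{1,4}; (7,6)→{4,6,8}; (8,2)→{1,2,3}. Safe: 5, 7. Place at column 5.
Row 10: attacked by (1,8)→{8}; (2,3)→{3}; (3,9)→{2,9}; (4,4)→{4,10}; (5,10)→{5,10}; (6,1)→{1,5}; (7,6)→{3,6,9}; (8,2)→{2,4}; (9,5)→{4,5,6}. Safe: 7. Place at column 7.
Columns [8, 3, 9, 4, 10, 1, 6, 2, 5, 7], r−c [-7, -1, -6, 0, -5, 5, 1, 6, 4, 3], r+c [9, 5, 12, 8, 15, 7, 13, 10, 14, 17] are all distinct, so no two queens attack.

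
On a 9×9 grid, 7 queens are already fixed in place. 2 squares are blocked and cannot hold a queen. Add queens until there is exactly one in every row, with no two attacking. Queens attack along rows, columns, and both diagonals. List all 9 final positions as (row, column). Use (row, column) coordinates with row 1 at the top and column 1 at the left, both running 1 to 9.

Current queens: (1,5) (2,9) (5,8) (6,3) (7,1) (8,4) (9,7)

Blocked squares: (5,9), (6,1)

Row 3: attacked by (1,5)→{3,5,7}; (2,9)→{8,9}; (5,8)→{6,8}; (6,3)→{3,6}; (7,1)→{1,5}; (8,4)→{4,9}; (9,7)→{1,7}. Safe: 2. Place at column 2.
Row 4: attacked by (1,5)→{2,5,8}; (2,9)→{7,9}; (3,2)→{1,2,3}; (5,8)→{7,8,9}; (6,3)→{1,3,5}; (7,1)→{1,4}; (8,4)→{4,8}; (9,7)→{2,7}. Safe: 6. Place at column 6.
Columns [5, 9, 2, 6, 8, 3, 1, 4, 7], r−c [-4, -7, 1, -2, -3, 3, 6, 4, 2], r+c [6, 11, 5, 10, 13, 9, 8, 12, 16] are all distinct, so no two queens attack.

(1,5) (2,9) (3,2) (4,6) (5,8) (6,3) (7,1) (8,4) (9,7)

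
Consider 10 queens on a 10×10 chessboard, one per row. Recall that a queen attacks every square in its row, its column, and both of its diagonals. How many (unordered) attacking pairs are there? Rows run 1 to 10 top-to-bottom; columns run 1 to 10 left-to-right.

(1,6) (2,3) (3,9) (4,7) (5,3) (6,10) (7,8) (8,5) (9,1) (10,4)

2

Same column: (2,3)–(5,3) (column 3).
Same diagonal: (2,3)–(7,8) (|2−7| = |3−8| = 5).
Total attacking pairs: 2.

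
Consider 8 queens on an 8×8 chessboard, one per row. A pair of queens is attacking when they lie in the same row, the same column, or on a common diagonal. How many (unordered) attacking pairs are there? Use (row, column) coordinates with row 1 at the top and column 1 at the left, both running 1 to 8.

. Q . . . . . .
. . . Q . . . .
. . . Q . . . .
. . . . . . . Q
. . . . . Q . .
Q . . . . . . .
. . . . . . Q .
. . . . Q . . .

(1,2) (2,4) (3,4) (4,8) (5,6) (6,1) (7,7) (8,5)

5

Same column: (2,4)–(3,4) (column 4).
Same diagonal: (1,2)–(3,4) (|1−3| = |2−4| = 2); (1,2)–(5,6) (|1−5| = |2−6| = 4); (3,4)–(5,6) (|3−5| = |4−6| = 2); (3,4)–(6,1) (|3−6| = |4−1| = 3).
Total attacking pairs: 5.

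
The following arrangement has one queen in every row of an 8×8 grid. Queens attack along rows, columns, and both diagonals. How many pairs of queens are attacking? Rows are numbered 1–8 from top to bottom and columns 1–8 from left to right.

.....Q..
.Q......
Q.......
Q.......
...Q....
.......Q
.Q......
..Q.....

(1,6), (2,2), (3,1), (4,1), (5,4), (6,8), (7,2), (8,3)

Same column: (2,2)–(7,2) (column 2); (3,1)–(4,1) (column 1).
Same diagonal: (2,2)–(3,1) (|2−3| = |2−1| = 1); (5,4)–(7,2) (|5−7| = |4−2| = 2); (7,2)–(8,3) (|7−8| = |2−3| = 1).
Total attacking pairs: 5.

5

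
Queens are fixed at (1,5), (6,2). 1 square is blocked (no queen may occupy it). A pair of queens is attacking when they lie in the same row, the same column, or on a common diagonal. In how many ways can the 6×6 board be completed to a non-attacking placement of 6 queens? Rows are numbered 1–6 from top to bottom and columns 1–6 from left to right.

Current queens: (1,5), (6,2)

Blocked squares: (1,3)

Branch on row 2: col 1 → 0; col 3 → 1.
Sum: 0 + 1 = 1.

1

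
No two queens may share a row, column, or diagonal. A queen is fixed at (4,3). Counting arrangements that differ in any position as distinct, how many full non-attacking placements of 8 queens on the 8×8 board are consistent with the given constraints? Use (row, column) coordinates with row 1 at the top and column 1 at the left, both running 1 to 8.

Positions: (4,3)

Branch on row 1: col 1 → 1; col 2 → 1; col 4 → 6; col 5 → 1; col 7 → 1; col 8 → 2.
Sum: 1 + 1 + 6 + 1 + 1 + 2 = 12.

12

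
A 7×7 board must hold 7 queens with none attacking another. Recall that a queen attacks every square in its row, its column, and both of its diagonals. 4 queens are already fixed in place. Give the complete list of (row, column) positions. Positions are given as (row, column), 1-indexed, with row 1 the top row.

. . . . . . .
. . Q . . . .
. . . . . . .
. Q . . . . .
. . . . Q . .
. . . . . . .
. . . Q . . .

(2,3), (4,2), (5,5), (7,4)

Row 1: attacked by (2,3)→{2,3,4}; (4,2)→{2,5}; (5,5)→{1,5}; (7,4)→{4}. Safe: 6, 7. Place at column 7.
Row 3: attacked by (1,7)→{5,7}; (2,3)→{2,3,4}; (4,2)→{1,2,3}; (5,5)→{3,5,7}; (7,4)→{4}. Safe: 6. Place at column 6.
Row 6: attacked by (1,7)→{2,7}; (2,3)→{3,7}; (3,6)→{3,6}; (4,2)→{2,4}; (5,5)→{4,5,6}; (7,4)→{3,4,5}. Safe: 1. Place at column 1.
Columns [7, 3, 6, 2, 5, 1, 4], r−c [-6, -1, -3, 2, 0, 5, 3], r+c [8, 5, 9, 6, 10, 7, 11] are all distinct, so no two queens attack.

(1,7) (2,3) (3,6) (4,2) (5,5) (6,1) (7,4)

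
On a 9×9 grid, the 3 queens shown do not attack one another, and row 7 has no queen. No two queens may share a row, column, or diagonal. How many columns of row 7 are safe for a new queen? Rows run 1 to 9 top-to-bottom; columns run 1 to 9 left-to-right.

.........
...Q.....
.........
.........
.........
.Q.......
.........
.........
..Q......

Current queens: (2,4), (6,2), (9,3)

(2,4) attacks row 7 at column 4 and diagonals 9.
(6,2) attacks row 7 at column 2 and diagonals 1, 3.
(9,3) attacks row 7 at column 3 and diagonals 1, 5.
Attacked columns: {1, 2, 3, 4, 5, 9}. Safe: {6, 7, 8}.

3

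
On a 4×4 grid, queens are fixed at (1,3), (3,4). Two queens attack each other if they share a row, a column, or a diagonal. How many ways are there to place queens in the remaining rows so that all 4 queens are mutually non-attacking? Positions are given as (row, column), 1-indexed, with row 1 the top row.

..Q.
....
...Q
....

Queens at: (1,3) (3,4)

Branch on row 2: col 1 → 1.
Sum: 1 = 1.

1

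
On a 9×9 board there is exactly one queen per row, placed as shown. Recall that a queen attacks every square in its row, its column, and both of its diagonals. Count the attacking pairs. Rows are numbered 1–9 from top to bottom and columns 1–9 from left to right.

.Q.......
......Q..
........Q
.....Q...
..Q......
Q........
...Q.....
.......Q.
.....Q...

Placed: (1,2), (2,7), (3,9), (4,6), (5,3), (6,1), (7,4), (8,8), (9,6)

Same column: (4,6)–(9,6) (column 6).
Same diagonal: (7,4)–(9,6) (|7−9| = |4−6| = 2).
Total attacking pairs: 2.

2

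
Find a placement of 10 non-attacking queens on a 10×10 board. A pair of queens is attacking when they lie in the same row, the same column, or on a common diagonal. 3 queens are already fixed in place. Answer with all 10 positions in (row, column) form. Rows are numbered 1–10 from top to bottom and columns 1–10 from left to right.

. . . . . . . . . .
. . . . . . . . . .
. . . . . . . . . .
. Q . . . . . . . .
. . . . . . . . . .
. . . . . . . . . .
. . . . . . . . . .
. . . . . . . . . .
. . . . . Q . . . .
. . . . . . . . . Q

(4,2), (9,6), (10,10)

Row 1: attacked by (4,2)→{2,5}; (9,6)→{6}; (10,10)→{1,10}. Safe: 3, 4, 7, 8, 9. Place at column 3.
Row 2: attacked by (1,3)→{2,3,4}; (4,2)→{2,4}; (9,6)→{6}; (10,10)→{2,10}. Safe: 1, 5, 7, 8, 9. Place at column 5.
Row 3: attacked by (1,3)→{1,3,5}; (2,5)→{4,5,6}; (4,2)→{1,2,3}; (9,6)→{6}; (10,10)→{3,10}. Safe: 7, 8, 9. Place at column 8.
Row 5: attacked by (1,3)→{3,7}; (2,5)→{2,5,8}; (3,8)→{6,8,10}; (4,2)→{1,2,3}; (9,6)→{2,6,10}; (10,10)→{5,10}. Safe: 4, 9. Place at column 9.
Row 6: attacked by (1,3)→{3,8}; (2,5)→{1,5,9}; (3,8)→{5,8}; (4,2)→{2,4}; (5,9)→{8,9,10}; (9,6)→{3,6,9}; (10,10)→{6,10}. Safe: 7. Place at column 7.
Row 7: attacked by (1,3)→{3,9}; (2,5)→{5,10}; (3,8)→{4,8}; (4,2)→{2,5}; (5,9)→{7,9}; (6,7)→{6,7,8}; (9,6)→{4,6,8}; (10,10)→{7,10}. Safe: 1. Place at column 1.
Row 8: attacked by (1,3)→{3,10}; (2,5)→{5}; (3,8)→{3,8}; (4,2)→{2,6}; (5,9)→{6,9}; (6,7)→{5,7,9}; (7,1)→{1,2}; (9,6)→{5,6,7}; (10,10)→{8,10}. Safe: 4. Place at column 4.
Columns [3, 5, 8, 2, 9, 7, 1, 4, 6, 10], r−c [-2, -3, -5, 2, -4, -1, 6, 4, 3, 0], r+c [4, 7, 11, 6, 14, 13, 8, 12, 15, 20] are all distinct, so no two queens attack.

(1,3) (2,5) (3,8) (4,2) (5,9) (6,7) (7,1) (8,4) (9,6) (10,10)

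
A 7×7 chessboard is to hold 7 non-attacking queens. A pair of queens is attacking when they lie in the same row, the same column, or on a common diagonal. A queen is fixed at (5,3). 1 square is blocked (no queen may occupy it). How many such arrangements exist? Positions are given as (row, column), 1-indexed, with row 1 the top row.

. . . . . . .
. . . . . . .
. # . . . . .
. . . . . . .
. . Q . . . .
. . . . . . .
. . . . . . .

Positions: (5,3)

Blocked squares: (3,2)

Branch on row 1: col 1 → 0; col 2 → 1; col 4 → 1; col 5 → 1; col 6 → 1.
Sum: 0 + 1 + 1 + 1 + 1 = 4.

4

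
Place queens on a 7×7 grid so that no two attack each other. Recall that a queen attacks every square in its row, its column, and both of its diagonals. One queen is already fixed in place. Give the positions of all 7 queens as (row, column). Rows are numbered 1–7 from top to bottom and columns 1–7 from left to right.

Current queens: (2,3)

Row 1: attacked by (2,3)→{2,3,4}. Safe: 1, 5, 6, 7. Place at column 5.
Row 3: attacked by (1,5)→{3,5,7}; (2,3)→{2,3,4}. Safe: 1, 6. Place at column 1.
Row 4: attacked by (1,5)→{2,5}; (2,3)→{1,3,5}; (3,1)→{1,2}. Safe: 4, 6, 7. Place at column 6.
Row 5: attacked by (1,5)→{1,5}; (2,3)→{3,6}; (3,1)→{1,3}; (4,6)→{5,6,7}. Safe: 2, 4. Place at column 4.
Row 6: attacked by (1,5)→{5}; (2,3)→{3,7}; (3,1)→{1,4}; (4,6)→{4,6}; (5,4)→{3,4,5}. Safe: 2. Place at column 2.
Row 7: attacked by (1,5)→{5}; (2,3)→{3}; (3,1)→{1,5}; (4,6)→{3,6}; (5,4)→{2,4,6}; (6,2)→{1,2,3}. Safe: 7. Place at column 7.
Columns [5, 3, 1, 6, 4, 2, 7], r−c [-4, -1, 2, -2, 1, 4, 0], r+c [6, 5, 4, 10, 9, 8, 14] are all distinct, so no two queens attack.

(1,5) (2,3) (3,1) (4,6) (5,4) (6,2) (7,7)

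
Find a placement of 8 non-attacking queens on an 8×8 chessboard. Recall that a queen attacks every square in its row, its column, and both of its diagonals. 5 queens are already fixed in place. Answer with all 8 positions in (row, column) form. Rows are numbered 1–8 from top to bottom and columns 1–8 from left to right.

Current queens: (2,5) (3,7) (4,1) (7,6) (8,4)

(1,2) (2,5) (3,7) (4,1) (5,3) (6,8) (7,6) (8,4)

Row 1: attacked by (2,5)→{4,5,6}; (3,7)→{5,7}; (4,1)→{1,4}; (7,6)→{6}; (8,4)→{4}. Safe: 2, 3, 8. Place at column 2.
Row 5: attacked by (1,2)→{2,6}; (2,5)→{2,5,8}; (3,7)→{5,7}; (4,1)→{1,2}; (7,6)→{4,6,8}; (8,4)→{1,4,7}. Safe: 3. Place at column 3.
Row 6: attacked by (1,2)→{2,7}; (2,5)→{1,5}; (3,7)→{4,7}; (4,1)→{1,3}; (5,3)→{2,3,4}; (7,6)→{5,6,7}; (8,4)→{2,4,6}. Safe: 8. Place at column 8.
Columns [2, 5, 7, 1, 3, 8, 6, 4], r−c [-1, -3, -4, 3, 2, -2, 1, 4], r+c [3, 7, 10, 5, 8, 14, 13, 12] are all distinct, so no two queens attack.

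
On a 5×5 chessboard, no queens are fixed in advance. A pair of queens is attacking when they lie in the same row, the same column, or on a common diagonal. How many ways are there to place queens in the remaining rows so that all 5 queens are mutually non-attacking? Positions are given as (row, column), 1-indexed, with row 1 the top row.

10

Branch on row 1: col 1 → 2; col 2 → 2; col 3 → 2; col 4 → 2; col 5 → 2.
Sum: 2 + 2 + 2 + 2 + 2 = 10.
(This is the classic 5-queens count.)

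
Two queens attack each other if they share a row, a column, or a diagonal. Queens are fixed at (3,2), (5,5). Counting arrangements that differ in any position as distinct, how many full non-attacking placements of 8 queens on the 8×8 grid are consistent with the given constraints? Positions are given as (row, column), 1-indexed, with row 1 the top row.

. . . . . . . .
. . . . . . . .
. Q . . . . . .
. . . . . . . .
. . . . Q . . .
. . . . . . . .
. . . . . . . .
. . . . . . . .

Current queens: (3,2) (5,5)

3

Branch on row 1: col 3 → 2; col 6 → 1; col 7 → 0; col 8 → 0.
Sum: 2 + 1 + 0 + 0 = 3.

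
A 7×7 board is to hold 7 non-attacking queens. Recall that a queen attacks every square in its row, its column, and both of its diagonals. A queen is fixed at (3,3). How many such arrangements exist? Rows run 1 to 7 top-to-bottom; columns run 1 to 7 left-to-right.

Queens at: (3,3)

Branch on row 1: col 2 → 2; col 4 → 2; col 6 → 1; col 7 → 1.
Sum: 2 + 2 + 1 + 1 = 6.

6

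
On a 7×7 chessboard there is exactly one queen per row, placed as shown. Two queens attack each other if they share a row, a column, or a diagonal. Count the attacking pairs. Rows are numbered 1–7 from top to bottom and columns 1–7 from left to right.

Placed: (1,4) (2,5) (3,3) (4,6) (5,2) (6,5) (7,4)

6

Same column: (1,4)–(7,4) (column 4); (2,5)–(6,5) (column 5).
Same diagonal: (1,4)–(2,5) (|1−2| = |4−5| = 1); (2,5)–(5,2) (|2−5| = |5−2| = 3); (5,2)–(7,4) (|5−7| = |2−4| = 2); (6,5)–(7,4) (|6−7| = |5−4| = 1).
Total attacking pairs: 6.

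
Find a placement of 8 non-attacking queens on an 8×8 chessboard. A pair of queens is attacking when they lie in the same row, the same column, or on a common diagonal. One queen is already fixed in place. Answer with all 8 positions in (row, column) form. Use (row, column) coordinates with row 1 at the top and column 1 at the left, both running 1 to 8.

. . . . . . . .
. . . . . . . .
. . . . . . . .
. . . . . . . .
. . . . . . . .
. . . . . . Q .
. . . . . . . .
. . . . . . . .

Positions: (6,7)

Row 1: attacked by (6,7)→{2,7}. Safe: 1, 3, 4, 5, 6, 8. Place at column 1.
Row 2: attacked by (1,1)→{1,2}; (6,7)→{3,7}. Safe: 4, 5, 6, 8. Place at column 5.
Row 3: attacked by (1,1)→{1,3}; (2,5)→{4,5,6}; (6,7)→{4,7}. Safe: 2, 8. Place at column 8.
Row 4: attacked by (1,1)→{1,4}; (2,5)→{3,5,7}; (3,8)→{7,8}; (6,7)→{5,7}. Safe: 2, 6. Place at column 6.
Row 5: attacked by (1,1)→{1,5}; (2,5)→{2,5,8}; (3,8)→{6,8}; (4,6)→{5,6,7}; (6,7)→{6,7,8}. Safe: 3, 4. Place at column 3.
Row 7: attacked by (1,1)→{1,7}; (2,5)→{5}; (3,8)→{4,8}; (4,6)→{3,6}; (5,3)→{1,3,5}; (6,7)→{6,7,8}. Safe: 2. Place at column 2.
Row 8: attacked by (1,1)→{1,8}; (2,5)→{5}; (3,8)→{3,8}; (4,6)→{2,6}; (5,3)→{3,6}; (6,7)→{5,7}; (7,2)→{1,2,3}. Safe: 4. Place at column 4.
Columns [1, 5, 8, 6, 3, 7, 2, 4], r−c [0, -3, -5, -2, 2, -1, 5, 4], r+c [2, 7, 11, 10, 8, 13, 9, 12] are all distinct, so no two queens attack.

(1,1) (2,5) (3,8) (4,6) (5,3) (6,7) (7,2) (8,4)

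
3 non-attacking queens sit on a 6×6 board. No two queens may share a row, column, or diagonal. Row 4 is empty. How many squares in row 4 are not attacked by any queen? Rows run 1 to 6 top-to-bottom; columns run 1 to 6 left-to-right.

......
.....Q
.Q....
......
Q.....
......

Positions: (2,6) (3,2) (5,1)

1

(2,6) attacks row 4 at column 6 and diagonals 4.
(3,2) attacks row 4 at column 2 and diagonals 1, 3.
(5,1) attacks row 4 at column 1 and diagonals 2.
Attacked columns: {1, 2, 3, 4, 6}. Safe: {5}.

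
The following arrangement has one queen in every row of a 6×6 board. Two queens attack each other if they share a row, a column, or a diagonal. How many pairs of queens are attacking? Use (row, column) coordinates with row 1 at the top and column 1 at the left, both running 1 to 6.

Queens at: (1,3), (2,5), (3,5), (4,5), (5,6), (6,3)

7

Same column: (1,3)–(6,3) (column 3); (2,5)–(3,5) (column 5); (2,5)–(4,5) (column 5); (3,5)–(4,5) (column 5).
Same diagonal: (1,3)–(3,5) (|1−3| = |3−5| = 2); (4,5)–(5,6) (|4−5| = |5−6| = 1); (4,5)–(6,3) (|4−6| = |5−3| = 2).
Total attacking pairs: 7.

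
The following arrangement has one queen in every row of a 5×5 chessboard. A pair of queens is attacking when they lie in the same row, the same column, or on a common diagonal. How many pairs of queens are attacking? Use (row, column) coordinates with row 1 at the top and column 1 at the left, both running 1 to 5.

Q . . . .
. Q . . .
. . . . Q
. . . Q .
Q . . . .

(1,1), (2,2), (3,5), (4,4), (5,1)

Same column: (1,1)–(5,1) (column 1).
Same diagonal: (1,1)–(2,2) (|1−2| = |1−2| = 1); (1,1)–(4,4) (|1−4| = |1−4| = 3); (2,2)–(4,4) (|2−4| = |2−4| = 2); (3,5)–(4,4) (|3−4| = |5−4| = 1).
Total attacking pairs: 5.

5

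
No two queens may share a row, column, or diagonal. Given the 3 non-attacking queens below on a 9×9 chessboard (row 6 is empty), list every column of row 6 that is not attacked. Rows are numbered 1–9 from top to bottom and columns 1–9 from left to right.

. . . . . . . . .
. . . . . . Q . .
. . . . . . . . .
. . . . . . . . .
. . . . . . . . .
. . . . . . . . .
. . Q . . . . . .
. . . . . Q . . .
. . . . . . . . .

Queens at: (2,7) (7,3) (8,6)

(2,7) attacks row 6 at column 7 and diagonals 3.
(7,3) attacks row 6 at column 3 and diagonals 2, 4.
(8,6) attacks row 6 at column 6 and diagonals 4, 8.
Attacked columns: {2, 3, 4, 6, 7, 8}. Safe: {1, 5, 9}.

columns 1, 5, 9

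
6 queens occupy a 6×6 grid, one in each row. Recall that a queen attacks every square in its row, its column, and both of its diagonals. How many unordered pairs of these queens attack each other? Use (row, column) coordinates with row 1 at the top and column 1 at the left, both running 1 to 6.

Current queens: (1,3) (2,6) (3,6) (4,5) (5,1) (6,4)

2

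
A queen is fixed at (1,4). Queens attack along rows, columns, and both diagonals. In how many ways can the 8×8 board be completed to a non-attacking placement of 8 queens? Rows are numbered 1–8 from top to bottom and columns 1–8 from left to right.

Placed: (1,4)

18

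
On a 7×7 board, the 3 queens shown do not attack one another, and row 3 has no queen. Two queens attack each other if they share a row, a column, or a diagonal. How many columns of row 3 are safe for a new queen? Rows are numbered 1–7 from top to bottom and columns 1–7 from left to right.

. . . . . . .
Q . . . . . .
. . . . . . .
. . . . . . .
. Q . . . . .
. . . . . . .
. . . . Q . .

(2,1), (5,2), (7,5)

3

(2,1) attacks row 3 at column 1 and diagonals 2.
(5,2) attacks row 3 at column 2 and diagonals 4.
(7,5) attacks row 3 at column 5 and diagonals 1.
Attacked columns: {1, 2, 4, 5}. Safe: {3, 6, 7}.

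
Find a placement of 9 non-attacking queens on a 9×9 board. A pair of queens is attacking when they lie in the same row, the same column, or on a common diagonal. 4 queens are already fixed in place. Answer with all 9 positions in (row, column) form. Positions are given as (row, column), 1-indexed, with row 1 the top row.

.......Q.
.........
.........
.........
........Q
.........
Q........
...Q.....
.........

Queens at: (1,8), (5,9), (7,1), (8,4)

(1,8) (2,5) (3,3) (4,6) (5,9) (6,7) (7,1) (8,4) (9,2)

Row 2: attacked by (1,8)→{7,8,9}; (5,9)→{6,9}; (7,1)→{1,6}; (8,4)→{4}. Safe: 2, 3, 5. Place at column 5.
Row 3: attacked by (1,8)→{6,8}; (2,5)→{4,5,6}; (5,9)→{7,9}; (7,1)→{1,5}; (8,4)→{4,9}. Safe: 2, 3. Place at column 3.
Row 4: attacked by (1,8)→{5,8}; (2,5)→{3,5,7}; (3,3)→{2,3,4}; (5,9)→{8,9}; (7,1)→{1,4}; (8,4)→{4,8}. Safe: 6. Place at column 6.
Row 6: attacked by (1,8)→{3,8}; (2,5)→{1,5,9}; (3,3)→{3,6}; (4,6)→{4,6,8}; (5,9)→{8,9}; (7,1)→{1,2}; (8,4)→{2,4,6}. Safe: 7. Place at column 7.
Row 9: attacked by (1,8)→{8}; (2,5)→{5}; (3,3)→{3,9}; (4,6)→{1,6}; (5,9)→{5,9}; (6,7)→{4,7}; (7,1)→{1,3}; (8,4)→{3,4,5}. Safe: 2. Place at column 2.
Columns [8, 5, 3, 6, 9, 7, 1, 4, 2], r−c [-7, -3, 0, -2, -4, -1, 6, 4, 7], r+c [9, 7, 6, 10, 14, 13, 8, 12, 11] are all distinct, so no two queens attack.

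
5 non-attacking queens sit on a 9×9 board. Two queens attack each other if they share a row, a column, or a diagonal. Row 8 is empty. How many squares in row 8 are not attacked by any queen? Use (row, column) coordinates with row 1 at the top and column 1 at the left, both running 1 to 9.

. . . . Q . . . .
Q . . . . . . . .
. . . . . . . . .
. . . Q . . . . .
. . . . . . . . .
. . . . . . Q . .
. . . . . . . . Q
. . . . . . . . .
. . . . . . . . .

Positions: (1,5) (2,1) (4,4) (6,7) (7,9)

3

(1,5) attacks row 8 at column 5.
(2,1) attacks row 8 at column 1 and diagonals 7.
(4,4) attacks row 8 at column 4 and diagonals 8.
(6,7) attacks row 8 at column 7 and diagonals 5, 9.
(7,9) attacks row 8 at column 9 and diagonals 8.
Attacked columns: {1, 4, 5, 7, 8, 9}. Safe: {2, 3, 6}.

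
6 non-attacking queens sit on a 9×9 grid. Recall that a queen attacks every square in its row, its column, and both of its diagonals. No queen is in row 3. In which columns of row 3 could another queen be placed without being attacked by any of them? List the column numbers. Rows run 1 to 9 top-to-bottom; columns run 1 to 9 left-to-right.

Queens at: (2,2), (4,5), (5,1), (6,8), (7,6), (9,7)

(2,2) attacks row 3 at column 2 and diagonals 1, 3.
(4,5) attacks row 3 at column 5 and diagonals 4, 6.
(5,1) attacks row 3 at column 1 and diagonals 3.
(6,8) attacks row 3 at column 8 and diagonals 5.
(7,6) attacks row 3 at column 6 and diagonals 2.
(9,7) attacks row 3 at column 7 and diagonals 1.
Attacked columns: {1, 2, 3, 4, 5, 6, 7, 8}. Safe: {9}.

columns 9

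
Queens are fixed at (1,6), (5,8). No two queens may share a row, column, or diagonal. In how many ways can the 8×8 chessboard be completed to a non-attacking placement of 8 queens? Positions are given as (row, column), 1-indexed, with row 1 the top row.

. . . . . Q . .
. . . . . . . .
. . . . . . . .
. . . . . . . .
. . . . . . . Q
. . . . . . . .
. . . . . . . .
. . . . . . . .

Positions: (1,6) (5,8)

Branch on row 2: col 1 → 1; col 2 → 0; col 3 → 1; col 4 → 2.
Sum: 1 + 0 + 1 + 2 = 4.

4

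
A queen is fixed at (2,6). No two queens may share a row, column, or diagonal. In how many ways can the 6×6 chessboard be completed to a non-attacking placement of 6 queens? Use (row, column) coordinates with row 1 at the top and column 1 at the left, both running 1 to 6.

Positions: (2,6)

Branch on row 1: col 1 → 0; col 2 → 0; col 3 → 1; col 4 → 0.
Sum: 0 + 0 + 1 + 0 = 1.

1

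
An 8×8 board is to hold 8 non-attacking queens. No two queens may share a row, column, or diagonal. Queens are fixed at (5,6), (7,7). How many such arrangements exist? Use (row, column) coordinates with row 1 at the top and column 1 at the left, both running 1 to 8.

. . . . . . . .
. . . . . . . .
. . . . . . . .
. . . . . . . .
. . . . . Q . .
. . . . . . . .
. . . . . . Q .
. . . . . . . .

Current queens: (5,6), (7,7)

4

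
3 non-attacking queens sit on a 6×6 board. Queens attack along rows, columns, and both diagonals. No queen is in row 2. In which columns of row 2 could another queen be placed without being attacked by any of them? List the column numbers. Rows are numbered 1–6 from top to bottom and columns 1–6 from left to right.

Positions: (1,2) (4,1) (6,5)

(1,2) attacks row 2 at column 2 and diagonals 1, 3.
(4,1) attacks row 2 at column 1 and diagonals 3.
(6,5) attacks row 2 at column 5 and diagonals 1.
Attacked columns: {1, 2, 3, 5}. Safe: {4, 6}.

columns 4, 6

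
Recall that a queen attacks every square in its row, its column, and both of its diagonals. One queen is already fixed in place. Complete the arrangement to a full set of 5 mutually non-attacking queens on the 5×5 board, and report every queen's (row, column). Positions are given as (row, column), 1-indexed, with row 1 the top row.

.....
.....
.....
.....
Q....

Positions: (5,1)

(1,4) (2,2) (3,5) (4,3) (5,1)

Row 1: attacked by (5,1)→{1,5}. Safe: 2, 3, 4. Place at column 4.
Row 2: attacked by (1,4)→{3,4,5}; (5,1)→{1,4}. Safe: 2. Place at column 2.
Row 3: attacked by (1,4)→{2,4}; (2,2)→{1,2,3}; (5,1)→{1,3}. Safe: 5. Place at column 5.
Row 4: attacked by (1,4)→{1,4}; (2,2)→{2,4}; (3,5)→{4,5}; (5,1)→{1,2}. Safe: 3. Place at column 3.
Columns [4, 2, 5, 3, 1], r−c [-3, 0, -2, 1, 4], r+c [5, 4, 8, 7, 6] are all distinct, so no two queens attack.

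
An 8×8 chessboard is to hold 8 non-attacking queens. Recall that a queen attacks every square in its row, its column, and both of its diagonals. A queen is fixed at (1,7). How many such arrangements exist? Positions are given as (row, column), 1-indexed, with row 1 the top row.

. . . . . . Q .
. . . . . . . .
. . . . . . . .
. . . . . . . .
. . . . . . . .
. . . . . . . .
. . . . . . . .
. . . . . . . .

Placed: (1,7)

8

Branch on row 2: col 1 → 1; col 2 → 2; col 3 → 2; col 4 → 2; col 5 → 1.
Sum: 1 + 2 + 2 + 2 + 1 = 8.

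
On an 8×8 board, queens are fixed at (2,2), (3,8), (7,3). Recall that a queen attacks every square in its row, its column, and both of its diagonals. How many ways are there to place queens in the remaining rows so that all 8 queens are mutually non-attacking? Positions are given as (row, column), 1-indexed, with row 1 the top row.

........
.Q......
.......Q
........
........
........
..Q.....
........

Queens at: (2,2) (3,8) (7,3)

2

Branch on row 1: col 4 → 1; col 5 → 1; col 7 → 0.
Sum: 1 + 1 + 0 = 2.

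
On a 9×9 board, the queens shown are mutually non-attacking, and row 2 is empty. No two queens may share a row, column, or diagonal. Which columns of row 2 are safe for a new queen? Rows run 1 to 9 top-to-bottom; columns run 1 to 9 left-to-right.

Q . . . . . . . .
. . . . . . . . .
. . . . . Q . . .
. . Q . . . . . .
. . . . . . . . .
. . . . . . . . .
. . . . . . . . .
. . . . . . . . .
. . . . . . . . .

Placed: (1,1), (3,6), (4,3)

(1,1) attacks row 2 at column 1 and diagonals 2.
(3,6) attacks row 2 at column 6 and diagonals 5, 7.
(4,3) attacks row 2 at column 3 and diagonals 1, 5.
Attacked columns: {1, 2, 3, 5, 6, 7}. Safe: {4, 8, 9}.

columns 4, 8, 9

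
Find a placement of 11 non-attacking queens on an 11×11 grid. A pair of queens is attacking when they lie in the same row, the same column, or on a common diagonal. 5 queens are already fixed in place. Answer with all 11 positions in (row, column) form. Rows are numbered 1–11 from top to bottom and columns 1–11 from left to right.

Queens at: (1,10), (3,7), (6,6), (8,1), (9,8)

Row 2: attacked by (1,10)→{9,10,11}; (3,7)→{6,7,8}; (6,6)→{2,6,10}; (8,1)→{1,7}; (9,8)→{1,8}. Safe: 3, 4, 5. Place at column 5.
Row 4: attacked by (1,10)→{7,10}; (2,5)→{3,5,7}; (3,7)→{6,7,8}; (6,6)→{4,6,8}; (8,1)→{1,5}; (9,8)→{3,8}. Safe: 2, 9, 11. Place at column 11.
Row 5: attacked by (1,10)→{6,10}; (2,5)→{2,5,8}; (3,7)→{5,7,9}; (4,11)→{10,11}; (6,6)→{5,6,7}; (8,1)→{1,4}; (9,8)→{4,8}. Safe: 3. Place at column 3.
Row 7: attacked by (1,10)→{4,10}; (2,5)→{5,10}; (3,7)→{3,7,11}; (4,11)→{8,11}; (5,3)→{1,3,5}; (6,6)→{5,6,7}; (8,1)→{1,2}; (9,8)→{6,8,10}. Safe: 9. Place at column 9.
Row 10: attacked by (1,10)→{1,10}; (2,5)→{5}; (3,7)→{7}; (4,11)→{5,11}; (5,3)→{3,8}; (6,6)→{2,6,10}; (7,9)→{6,9}; (8,1)→{1,3}; (9,8)→{7,8,9}. Safe: 4. Place at column 4.
Row 11: attacked by (1,10)→{10}; (2,5)→{5}; (3,7)→{7}; (4,11)→{4,11}; (5,3)→{3,9}; (6,6)→{1,6,11}; (7,9)→{5,9}; (8,1)→{1,4}; (9,8)→{6,8,10}; (10,4)→{3,4,5}. Safe: 2. Place at column 2.
Columns [10, 5, 7, 11, 3, 6, 9, 1, 8, 4, 2], r−c [-9, -3, -4, -7, 2, 0, -2, 7, 1, 6, 9], r+c [11, 7, 10, 15, 8, 12, 16, 9, 17, 14, 13] are all distinct, so no two queens attack.

(1,10) (2,5) (3,7) (4,11) (5,3) (6,6) (7,9) (8,1) (9,8) (10,4) (11,2)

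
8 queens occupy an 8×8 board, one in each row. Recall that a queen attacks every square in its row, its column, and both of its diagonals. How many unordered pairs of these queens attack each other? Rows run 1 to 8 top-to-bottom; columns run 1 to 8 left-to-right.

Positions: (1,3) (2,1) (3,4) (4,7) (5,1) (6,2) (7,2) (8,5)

Same column: (2,1)–(5,1) (column 1); (6,2)–(7,2) (column 2).
Same diagonal: (5,1)–(6,2) (|5−6| = |1−2| = 1).
Total attacking pairs: 3.

3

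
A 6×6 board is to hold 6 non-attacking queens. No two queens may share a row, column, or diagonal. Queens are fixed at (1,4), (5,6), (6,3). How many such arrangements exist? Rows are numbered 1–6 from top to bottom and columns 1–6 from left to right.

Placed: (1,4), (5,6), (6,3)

Branch on row 2: col 1 → 1; col 2 → 0.
Sum: 1 + 0 = 1.

1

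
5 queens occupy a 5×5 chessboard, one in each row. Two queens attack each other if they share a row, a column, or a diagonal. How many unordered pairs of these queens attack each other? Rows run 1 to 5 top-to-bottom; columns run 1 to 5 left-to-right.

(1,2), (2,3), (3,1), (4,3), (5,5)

Same column: (2,3)–(4,3) (column 3).
Same diagonal: (1,2)–(2,3) (|1−2| = |2−3| = 1).
Total attacking pairs: 2.

2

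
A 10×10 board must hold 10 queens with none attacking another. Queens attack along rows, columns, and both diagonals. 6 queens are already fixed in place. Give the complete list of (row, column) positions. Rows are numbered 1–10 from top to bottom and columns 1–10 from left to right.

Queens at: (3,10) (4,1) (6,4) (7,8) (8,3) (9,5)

Row 1: attacked by (3,10)→{8,10}; (4,1)→{1,4}; (6,4)→{4,9}; (7,8)→{2,8}; (8,3)→{3,10}; (9,5)→{5}. Safe: 6, 7. Place at column 6.
Row 2: attacked by (1,6)→{5,6,7}; (3,10)→{9,10}; (4,1)→{1,3}; (6,4)→{4,8}; (7,8)→{3,8}; (8,3)→{3,9}; (9,5)→{5}. Safe: 2. Place at column 2.
Row 5: attacked by (1,6)→{2,6,10}; (2,2)→{2,5}; (3,10)→{8,10}; (4,1)→{1,2}; (6,4)→{3,4,5}; (7,8)→{6,8,10}; (8,3)→{3,6}; (9,5)→{1,5,9}. Safe: 7. Place at column 7.
Row 10: attacked by (1,6)→{6}; (2,2)→{2,10}; (3,10)→{3,10}; (4,1)→{1,7}; (5,7)→{2,7}; (6,4)→{4,8}; (7,8)→{5,8}; (8,3)→{1,3,5}; (9,5)→{4,5,6}. Safe: 9. Place at column 9.
Columns [6, 2, 10, 1, 7, 4, 8, 3, 5, 9], r−c [-5, 0, -7, 3, -2, 2, -1, 5, 4, 1], r+c [7, 4, 13, 5, 12, 10, 15, 11, 14, 19] are all distinct, so no two queens attack.

(1,6) (2,2) (3,10) (4,1) (5,7) (6,4) (7,8) (8,3) (9,5) (10,9)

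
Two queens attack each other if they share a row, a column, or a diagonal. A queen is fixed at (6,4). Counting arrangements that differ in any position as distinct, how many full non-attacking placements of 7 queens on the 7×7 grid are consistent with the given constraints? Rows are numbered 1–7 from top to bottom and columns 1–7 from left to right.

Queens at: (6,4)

Branch on row 1: col 1 → 1; col 2 → 1; col 3 → 1; col 5 → 1; col 6 → 1; col 7 → 1.
Sum: 1 + 1 + 1 + 1 + 1 + 1 = 6.

6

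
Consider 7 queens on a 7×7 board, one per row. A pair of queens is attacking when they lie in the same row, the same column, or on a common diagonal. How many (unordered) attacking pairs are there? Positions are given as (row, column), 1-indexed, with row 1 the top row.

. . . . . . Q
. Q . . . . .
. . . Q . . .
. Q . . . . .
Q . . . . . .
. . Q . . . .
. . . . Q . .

3

Same column: (2,2)–(4,2) (column 2).
Same diagonal: (4,2)–(5,1) (|4−5| = |2−1| = 1); (4,2)–(7,5) (|4−7| = |2−5| = 3).
Total attacking pairs: 3.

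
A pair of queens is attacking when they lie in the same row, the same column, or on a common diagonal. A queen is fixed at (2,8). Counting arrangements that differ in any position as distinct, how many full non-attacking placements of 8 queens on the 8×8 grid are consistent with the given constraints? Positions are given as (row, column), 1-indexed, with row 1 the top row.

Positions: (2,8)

8

Branch on row 1: col 1 → 0; col 2 → 1; col 3 → 1; col 4 → 3; col 5 → 2; col 6 → 1.
Sum: 0 + 1 + 1 + 3 + 2 + 1 = 8.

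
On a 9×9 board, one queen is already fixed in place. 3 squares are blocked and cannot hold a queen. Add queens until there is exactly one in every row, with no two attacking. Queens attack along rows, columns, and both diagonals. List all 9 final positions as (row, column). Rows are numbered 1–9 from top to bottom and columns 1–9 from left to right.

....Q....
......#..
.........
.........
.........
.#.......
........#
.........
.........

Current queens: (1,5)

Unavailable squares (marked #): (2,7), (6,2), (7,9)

(1,5) (2,3) (3,8) (4,4) (5,2) (6,9) (7,6) (8,1) (9,7)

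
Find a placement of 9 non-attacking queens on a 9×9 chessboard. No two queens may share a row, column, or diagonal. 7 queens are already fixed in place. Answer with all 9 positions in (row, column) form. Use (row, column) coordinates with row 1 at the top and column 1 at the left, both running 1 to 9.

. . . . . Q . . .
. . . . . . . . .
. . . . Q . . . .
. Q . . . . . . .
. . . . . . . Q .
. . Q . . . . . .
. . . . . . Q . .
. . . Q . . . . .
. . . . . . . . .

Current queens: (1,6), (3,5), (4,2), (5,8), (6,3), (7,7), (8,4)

(1,6) (2,9) (3,5) (4,2) (5,8) (6,3) (7,7) (8,4) (9,1)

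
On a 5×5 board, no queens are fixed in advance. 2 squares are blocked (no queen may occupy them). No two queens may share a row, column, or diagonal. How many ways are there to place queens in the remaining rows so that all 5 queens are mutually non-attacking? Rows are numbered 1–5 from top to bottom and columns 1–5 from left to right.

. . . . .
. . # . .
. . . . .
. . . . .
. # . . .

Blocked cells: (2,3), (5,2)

7

Branch on row 1: col 1 → 1; col 2 → 2; col 3 → 2; col 4 → 1; col 5 → 1.
Sum: 1 + 2 + 2 + 1 + 1 = 7.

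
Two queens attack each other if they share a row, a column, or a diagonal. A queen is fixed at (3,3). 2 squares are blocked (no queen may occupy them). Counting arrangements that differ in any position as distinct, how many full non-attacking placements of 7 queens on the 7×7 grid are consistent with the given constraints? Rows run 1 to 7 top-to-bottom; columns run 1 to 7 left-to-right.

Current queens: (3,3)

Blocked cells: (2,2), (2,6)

Branch on row 1: col 2 → 1; col 4 → 2; col 6 → 1; col 7 → 1.
Sum: 1 + 2 + 1 + 1 = 5.

5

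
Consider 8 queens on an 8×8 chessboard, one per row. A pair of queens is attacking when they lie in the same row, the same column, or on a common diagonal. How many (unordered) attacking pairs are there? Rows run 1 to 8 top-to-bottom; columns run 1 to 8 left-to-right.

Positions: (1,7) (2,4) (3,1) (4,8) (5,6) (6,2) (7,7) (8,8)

Same column: (1,7)–(7,7) (column 7); (4,8)–(8,8) (column 8).
Same diagonal: (1,7)–(6,2) (|1−6| = |7−2| = 5); (7,7)–(8,8) (|7−8| = |7−8| = 1).
Total attacking pairs: 4.

4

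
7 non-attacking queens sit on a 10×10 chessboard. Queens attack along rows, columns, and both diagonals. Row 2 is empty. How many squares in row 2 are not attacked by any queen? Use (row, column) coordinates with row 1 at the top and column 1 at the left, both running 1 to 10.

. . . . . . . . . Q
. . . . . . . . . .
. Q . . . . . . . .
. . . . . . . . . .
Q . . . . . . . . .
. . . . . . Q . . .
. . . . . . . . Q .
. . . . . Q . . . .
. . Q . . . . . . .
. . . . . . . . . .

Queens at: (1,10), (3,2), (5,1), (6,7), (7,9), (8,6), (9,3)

(1,10) attacks row 2 at column 10 and diagonals 9.
(3,2) attacks row 2 at column 2 and diagonals 1, 3.
(5,1) attacks row 2 at column 1 and diagonals 4.
(6,7) attacks row 2 at column 7 and diagonals 3.
(7,9) attacks row 2 at column 9 and diagonals 4.
(8,6) attacks row 2 at column 6.
(9,3) attacks row 2 at column 3 and diagonals 10.
Attacked columns: {1, 2, 3, 4, 6, 7, 9, 10}. Safe: {5, 8}.

2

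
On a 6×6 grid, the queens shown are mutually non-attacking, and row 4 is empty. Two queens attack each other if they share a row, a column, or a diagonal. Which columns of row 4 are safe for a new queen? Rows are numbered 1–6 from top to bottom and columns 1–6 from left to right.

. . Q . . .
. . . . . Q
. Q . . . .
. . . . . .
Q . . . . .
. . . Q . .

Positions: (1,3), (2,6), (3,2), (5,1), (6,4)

columns 5

(1,3) attacks row 4 at column 3 and diagonals 6.
(2,6) attacks row 4 at column 6 and diagonals 4.
(3,2) attacks row 4 at column 2 and diagonals 1, 3.
(5,1) attacks row 4 at column 1 and diagonals 2.
(6,4) attacks row 4 at column 4 and diagonals 2, 6.
Attacked columns: {1, 2, 3, 4, 6}. Safe: {5}.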